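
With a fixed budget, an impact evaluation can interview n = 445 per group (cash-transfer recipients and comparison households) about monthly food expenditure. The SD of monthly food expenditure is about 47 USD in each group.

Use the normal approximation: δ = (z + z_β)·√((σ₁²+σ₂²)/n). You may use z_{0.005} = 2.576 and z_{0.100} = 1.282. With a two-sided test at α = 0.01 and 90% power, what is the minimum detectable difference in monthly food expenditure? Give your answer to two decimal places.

δ = (z_{α/2} + z_β) · √((σ₁²+σ₂²)/n)
  = (2.576 + 1.282) · √(4418/445)
  = 3.858 · √9.9281
  = 3.858 · 3.1509
  = 12.1561

Minimum detectable difference ≈ 12.16 USD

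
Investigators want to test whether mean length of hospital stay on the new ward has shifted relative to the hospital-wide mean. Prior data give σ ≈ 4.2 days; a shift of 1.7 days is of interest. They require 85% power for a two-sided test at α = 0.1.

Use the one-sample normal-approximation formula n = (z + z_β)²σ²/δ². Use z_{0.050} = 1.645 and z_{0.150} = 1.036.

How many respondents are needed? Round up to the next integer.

n = 44

n = (z_{α/2} + z_β)² · σ² / δ²
  = (1.645 + 1.036)² · 4.2² / 1.7²
  = 7.1878 · 17.64 / 2.89
  = 43.87
Round up → n = 44.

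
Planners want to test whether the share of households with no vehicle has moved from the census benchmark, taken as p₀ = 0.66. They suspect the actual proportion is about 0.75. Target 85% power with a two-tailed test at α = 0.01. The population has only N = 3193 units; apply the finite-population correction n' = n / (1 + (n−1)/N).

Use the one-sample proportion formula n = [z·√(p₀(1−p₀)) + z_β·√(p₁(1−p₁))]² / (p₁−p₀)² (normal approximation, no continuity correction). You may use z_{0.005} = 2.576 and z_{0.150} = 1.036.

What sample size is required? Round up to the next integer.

n = [z_{α/2}·√(p₀q₀) + z_β·√(p₁q₁)]² / (p₁ − p₀)²
  = [2.576·√(0.66·0.34) + 1.036·√(0.75·0.25)]² / (0.09)²
  = [2.576·0.4737 + 1.036·0.4330]² / 0.0081
  = [1.6689]² / 0.0081
  = 343.84
Finite-population correction (N = 3193): 343.84 / (1 + (343.84 − 1)/3193) = 310.50.
Round up → n = 311.

n = 311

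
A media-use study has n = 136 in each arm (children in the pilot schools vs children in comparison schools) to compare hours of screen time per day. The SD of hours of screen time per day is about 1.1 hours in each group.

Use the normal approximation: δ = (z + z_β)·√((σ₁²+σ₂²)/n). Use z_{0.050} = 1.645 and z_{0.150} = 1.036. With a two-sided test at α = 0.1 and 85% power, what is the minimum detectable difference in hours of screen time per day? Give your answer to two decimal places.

Minimum detectable difference ≈ 0.36 hours

δ = (z_{α/2} + z_β) · √((σ₁²+σ₂²)/n)
  = (1.645 + 1.036) · √(2.42/136)
  = 2.681 · √0.01779
  = 2.681 · 0.1334
  = 0.3576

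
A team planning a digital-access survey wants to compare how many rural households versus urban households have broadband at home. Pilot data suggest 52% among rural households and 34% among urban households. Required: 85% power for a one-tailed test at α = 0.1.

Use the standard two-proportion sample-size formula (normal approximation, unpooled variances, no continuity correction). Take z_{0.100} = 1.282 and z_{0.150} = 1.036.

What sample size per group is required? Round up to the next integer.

n = (z_α + z_β)² · [p₁(1−p₁) + p₂(1−p₂)] / (p₁ − p₂)²
  = (1.282 + 1.036)² · (0.52·0.48 + 0.34·0.66) / (0.18)²
  = (2.318)² · (0.2496 + 0.2244) / 0.0324
  = 5.3731 · 0.4740 / 0.0324
  = 78.61
Round up → n = 79 per group.

n = 79 per group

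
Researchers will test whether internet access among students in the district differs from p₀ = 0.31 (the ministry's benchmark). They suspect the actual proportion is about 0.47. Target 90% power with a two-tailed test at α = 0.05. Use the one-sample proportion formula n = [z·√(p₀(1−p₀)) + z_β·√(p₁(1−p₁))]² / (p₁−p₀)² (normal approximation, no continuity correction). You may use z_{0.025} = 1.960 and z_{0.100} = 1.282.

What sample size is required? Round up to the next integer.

n = [z_{α/2}·√(p₀q₀) + z_β·√(p₁q₁)]² / (p₁ − p₀)²
  = [1.960·√(0.31·0.69) + 1.282·√(0.47·0.53)]² / (0.16)²
  = [1.960·0.4625 + 1.282·0.4991]² / 0.0256
  = [1.5463]² / 0.0256
  = 93.40
Round up → n = 94.

n = 94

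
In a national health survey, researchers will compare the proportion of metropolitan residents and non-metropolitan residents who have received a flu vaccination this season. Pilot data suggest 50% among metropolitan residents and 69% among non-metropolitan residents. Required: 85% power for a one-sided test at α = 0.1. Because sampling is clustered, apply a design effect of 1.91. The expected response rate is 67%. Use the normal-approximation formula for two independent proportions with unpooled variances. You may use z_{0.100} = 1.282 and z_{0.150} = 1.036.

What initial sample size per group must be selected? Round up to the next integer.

n = 197 per group

n = (z_α + z_β)² · [p₁(1−p₁) + p₂(1−p₂)] / (p₁ − p₂)²
  = (1.282 + 1.036)² · (0.50·0.50 + 0.69·0.31) / (-0.19)²
  = (2.318)² · (0.2500 + 0.2139) / 0.0361
  = 5.3731 · 0.4639 / 0.0361
  = 69.05
Design effect: 1.91 × 69.05 = 131.88.
Adjust for 67% response: 131.88 / 0.67 = 196.84.
Round up → n = 197 per group.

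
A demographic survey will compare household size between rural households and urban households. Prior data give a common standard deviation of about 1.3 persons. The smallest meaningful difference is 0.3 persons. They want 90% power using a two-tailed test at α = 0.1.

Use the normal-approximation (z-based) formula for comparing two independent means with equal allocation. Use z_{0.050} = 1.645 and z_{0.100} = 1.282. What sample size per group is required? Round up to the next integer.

n = (z_{α/2} + z_β)² · (σ₁² + σ₂²) / δ²
  = (1.645 + 1.282)² · (2·1.3² = 3.38) / 0.3²
  = 8.5673 · 3.38 / 0.09
  = 321.75
Round up → n = 322 per group.

n = 322 per group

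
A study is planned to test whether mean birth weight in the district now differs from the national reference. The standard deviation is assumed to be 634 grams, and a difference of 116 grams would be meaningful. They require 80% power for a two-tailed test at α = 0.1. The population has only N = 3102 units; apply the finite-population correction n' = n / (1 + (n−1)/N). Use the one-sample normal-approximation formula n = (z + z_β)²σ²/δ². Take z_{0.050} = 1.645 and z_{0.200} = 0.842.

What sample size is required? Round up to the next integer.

n = 175

n = (z_{α/2} + z_β)² · σ² / δ²
  = (1.645 + 0.842)² · 634² / 116²
  = 6.1852 · 401956 / 13456
  = 184.76
Finite-population correction (N = 3102): 184.76 / (1 + (184.76 − 1)/3102) = 174.43.
Round up → n = 175.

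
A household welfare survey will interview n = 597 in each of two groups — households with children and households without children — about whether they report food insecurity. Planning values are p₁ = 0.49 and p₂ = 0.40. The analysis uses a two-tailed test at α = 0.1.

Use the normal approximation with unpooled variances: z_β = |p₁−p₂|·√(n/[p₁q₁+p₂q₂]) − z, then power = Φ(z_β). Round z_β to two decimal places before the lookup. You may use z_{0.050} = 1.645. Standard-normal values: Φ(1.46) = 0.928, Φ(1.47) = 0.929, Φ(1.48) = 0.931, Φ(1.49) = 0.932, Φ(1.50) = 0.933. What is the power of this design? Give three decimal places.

z_β = |p₁−p₂|·√(n/[p₁q₁+p₂q₂]) − z_{α/2}
    = 0.09 · √(597/0.4899) − 1.645
    = 0.09 · 34.9087 − 1.645
    = 3.1418 − 1.645 = 1.4968 → 1.50
Power = Φ(1.50) = 0.933.

Power ≈ 0.933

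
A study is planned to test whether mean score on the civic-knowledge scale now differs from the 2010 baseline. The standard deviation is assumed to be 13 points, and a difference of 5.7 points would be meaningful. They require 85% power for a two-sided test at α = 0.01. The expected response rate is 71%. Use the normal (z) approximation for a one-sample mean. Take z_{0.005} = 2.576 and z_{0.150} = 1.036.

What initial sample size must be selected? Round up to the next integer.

n = (z_{α/2} + z_β)² · σ² / δ²
  = (2.576 + 1.036)² · 13² / 5.7²
  = 13.0465 · 169 / 32.49
  = 67.86
Adjust for 71% response: 67.86 / 0.71 = 95.58.
Round up → n = 96.

n = 96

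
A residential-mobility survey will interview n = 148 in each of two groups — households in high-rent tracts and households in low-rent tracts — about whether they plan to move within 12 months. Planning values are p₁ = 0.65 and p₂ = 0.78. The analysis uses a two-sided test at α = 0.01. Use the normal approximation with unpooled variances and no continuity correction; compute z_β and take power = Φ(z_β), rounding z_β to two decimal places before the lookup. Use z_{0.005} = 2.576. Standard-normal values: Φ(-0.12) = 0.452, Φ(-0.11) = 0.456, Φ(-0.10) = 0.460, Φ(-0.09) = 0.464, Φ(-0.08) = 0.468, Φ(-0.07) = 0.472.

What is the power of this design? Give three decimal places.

z_β = |p₁−p₂|·√(n/[p₁q₁+p₂q₂]) − z_{α/2}
    = 0.13 · √(148/0.3991) − 2.576
    = 0.13 · 19.2571 − 2.576
    = 2.5034 − 2.576 = -0.0726 → -0.07
Power = Φ(-0.07) = 0.472.

Power ≈ 0.472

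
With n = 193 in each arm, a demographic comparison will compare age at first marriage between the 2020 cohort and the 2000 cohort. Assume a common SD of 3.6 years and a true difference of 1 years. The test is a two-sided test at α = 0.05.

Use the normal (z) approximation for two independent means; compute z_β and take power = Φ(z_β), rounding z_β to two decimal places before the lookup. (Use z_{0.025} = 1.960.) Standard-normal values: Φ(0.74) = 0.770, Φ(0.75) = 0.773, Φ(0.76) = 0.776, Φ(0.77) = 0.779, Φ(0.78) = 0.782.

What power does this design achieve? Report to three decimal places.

Power ≈ 0.779

z_β = δ·√(n/(σ₁²+σ₂²)) − z_{α/2}
    = 1 · √(193/25.92) − 1.960
    = 1 · 2.72873 − 1.960
    = 2.7287 − 1.960 = 0.7687 → 0.77
Power = Φ(0.77) = 0.779.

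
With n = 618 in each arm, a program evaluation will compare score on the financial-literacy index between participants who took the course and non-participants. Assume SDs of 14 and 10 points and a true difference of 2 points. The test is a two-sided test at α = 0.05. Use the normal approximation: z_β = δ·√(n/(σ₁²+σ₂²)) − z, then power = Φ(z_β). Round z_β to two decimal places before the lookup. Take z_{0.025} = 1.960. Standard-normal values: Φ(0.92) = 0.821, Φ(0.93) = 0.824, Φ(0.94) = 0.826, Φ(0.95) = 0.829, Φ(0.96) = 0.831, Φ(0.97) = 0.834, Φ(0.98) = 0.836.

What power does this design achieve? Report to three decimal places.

z_β = δ·√(n/(σ₁²+σ₂²)) − z_{α/2}
    = 2 · √(618/296) − 1.960
    = 2 · 1.44494 − 1.960
    = 2.8899 − 1.960 = 0.9299 → 0.93
Power = Φ(0.93) = 0.824.

Power ≈ 0.824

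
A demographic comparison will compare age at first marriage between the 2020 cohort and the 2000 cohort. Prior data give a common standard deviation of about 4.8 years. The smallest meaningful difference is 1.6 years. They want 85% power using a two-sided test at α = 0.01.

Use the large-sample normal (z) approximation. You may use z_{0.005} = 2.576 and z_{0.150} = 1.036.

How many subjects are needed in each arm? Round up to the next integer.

n = 235 per group

n = (z_{α/2} + z_β)² · (σ₁² + σ₂²) / δ²
  = (2.576 + 1.036)² · (2·4.8² = 46.08) / 1.6²
  = 13.0465 · 46.08 / 2.56
  = 234.84
Round up → n = 235 per group.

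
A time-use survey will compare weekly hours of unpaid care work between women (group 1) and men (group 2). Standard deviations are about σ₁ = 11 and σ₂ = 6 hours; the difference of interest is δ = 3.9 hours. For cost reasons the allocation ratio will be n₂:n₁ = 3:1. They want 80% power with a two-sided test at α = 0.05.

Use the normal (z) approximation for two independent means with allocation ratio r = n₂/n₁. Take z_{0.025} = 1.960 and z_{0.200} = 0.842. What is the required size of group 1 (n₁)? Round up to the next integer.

n₁ = 69

n₁ = (z_{α/2} + z_β)² · (σ₁² + σ₂²/r) / δ²
   = (1.960 + 0.842)² · (11² + 6²/3) / 3.9²
   = 7.8512 · (121 + 12) / 15.21
   = 7.8512 · 133 / 15.21
   = 68.65
Round up → n₁ = 69; n₂ = r·n₁ = 3 × 69 = 207.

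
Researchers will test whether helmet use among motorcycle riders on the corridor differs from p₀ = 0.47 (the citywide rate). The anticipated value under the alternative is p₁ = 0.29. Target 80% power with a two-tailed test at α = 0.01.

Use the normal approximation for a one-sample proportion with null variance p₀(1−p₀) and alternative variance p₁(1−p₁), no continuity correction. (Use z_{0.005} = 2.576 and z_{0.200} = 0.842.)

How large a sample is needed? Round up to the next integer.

n = 86

n = [z_{α/2}·√(p₀q₀) + z_β·√(p₁q₁)]² / (p₁ − p₀)²
  = [2.576·√(0.47·0.53) + 0.842·√(0.29·0.71)]² / (-0.18)²
  = [2.576·0.4991 + 0.842·0.4538]² / 0.0324
  = [1.6677]² / 0.0324
  = 85.85
Round up → n = 86.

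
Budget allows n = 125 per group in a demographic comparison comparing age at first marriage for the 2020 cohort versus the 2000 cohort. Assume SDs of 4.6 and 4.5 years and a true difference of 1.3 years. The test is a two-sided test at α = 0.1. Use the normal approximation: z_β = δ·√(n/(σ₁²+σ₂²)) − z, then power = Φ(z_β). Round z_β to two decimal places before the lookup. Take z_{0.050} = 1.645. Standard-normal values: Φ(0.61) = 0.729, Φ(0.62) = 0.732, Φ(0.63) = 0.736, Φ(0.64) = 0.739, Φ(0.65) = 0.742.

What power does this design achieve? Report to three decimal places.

Power ≈ 0.729

z_β = δ·√(n/(σ₁²+σ₂²)) − z_{α/2}
    = 1.3 · √(125/41.41) − 1.645
    = 1.3 · 1.73741 − 1.645
    = 2.2586 − 1.645 = 0.6136 → 0.61
Power = Φ(0.61) = 0.729.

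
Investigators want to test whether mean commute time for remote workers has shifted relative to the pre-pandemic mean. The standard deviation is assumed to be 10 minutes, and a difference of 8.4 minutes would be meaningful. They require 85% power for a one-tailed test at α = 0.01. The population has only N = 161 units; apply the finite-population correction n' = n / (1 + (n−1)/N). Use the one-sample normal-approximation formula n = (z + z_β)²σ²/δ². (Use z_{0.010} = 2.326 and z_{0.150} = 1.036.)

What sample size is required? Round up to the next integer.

n = (z_α + z_β)² · σ² / δ²
  = (2.326 + 1.036)² · 10² / 8.4²
  = 11.3030 · 100 / 70.56
  = 16.02
Finite-population correction (N = 161): 16.02 / (1 + (16.02 − 1)/161) = 14.65.
Round up → n = 15.

n = 15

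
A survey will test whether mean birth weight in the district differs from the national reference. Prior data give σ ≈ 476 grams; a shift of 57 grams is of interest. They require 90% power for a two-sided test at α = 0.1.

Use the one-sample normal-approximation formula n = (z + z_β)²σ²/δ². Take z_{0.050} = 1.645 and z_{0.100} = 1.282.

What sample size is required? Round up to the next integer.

n = 598

n = (z_{α/2} + z_β)² · σ² / δ²
  = (1.645 + 1.282)² · 476² / 57²
  = 8.5673 · 226576 / 3249
  = 597.46
Round up → n = 598.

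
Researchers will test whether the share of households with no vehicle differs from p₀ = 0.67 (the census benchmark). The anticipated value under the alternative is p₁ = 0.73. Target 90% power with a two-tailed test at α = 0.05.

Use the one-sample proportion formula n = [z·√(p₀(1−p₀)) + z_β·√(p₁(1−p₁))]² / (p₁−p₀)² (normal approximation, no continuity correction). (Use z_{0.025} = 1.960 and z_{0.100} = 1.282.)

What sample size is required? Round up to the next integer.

n = 618

n = [z_{α/2}·√(p₀q₀) + z_β·√(p₁q₁)]² / (p₁ − p₀)²
  = [1.960·√(0.67·0.33) + 1.282·√(0.73·0.27)]² / (0.06)²
  = [1.960·0.4702 + 1.282·0.4440]² / 0.0036
  = [1.4908]² / 0.0036
  = 617.33
Round up → n = 618.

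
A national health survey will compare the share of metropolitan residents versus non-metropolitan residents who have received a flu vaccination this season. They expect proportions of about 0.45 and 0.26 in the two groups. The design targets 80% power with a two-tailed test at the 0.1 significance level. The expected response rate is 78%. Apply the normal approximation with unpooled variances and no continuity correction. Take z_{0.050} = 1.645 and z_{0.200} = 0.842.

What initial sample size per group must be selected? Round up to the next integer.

n = (z_{α/2} + z_β)² · [p₁(1−p₁) + p₂(1−p₂)] / (p₁ − p₂)²
  = (1.645 + 0.842)² · (0.45·0.55 + 0.26·0.74) / (0.19)²
  = (2.487)² · (0.2475 + 0.1924) / 0.0361
  = 6.1852 · 0.4399 / 0.0361
  = 75.37
Adjust for 78% response: 75.37 / 0.78 = 96.63.
Round up → n = 97 per group.

n = 97 per group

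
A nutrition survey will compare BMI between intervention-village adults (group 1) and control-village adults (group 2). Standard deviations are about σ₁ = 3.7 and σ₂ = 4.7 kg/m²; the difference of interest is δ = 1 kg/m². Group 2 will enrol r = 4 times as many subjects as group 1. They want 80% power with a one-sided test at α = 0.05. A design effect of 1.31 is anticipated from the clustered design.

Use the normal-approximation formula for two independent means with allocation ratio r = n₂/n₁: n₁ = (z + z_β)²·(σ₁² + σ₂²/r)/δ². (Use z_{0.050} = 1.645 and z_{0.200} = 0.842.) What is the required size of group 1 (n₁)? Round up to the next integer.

n₁ = 156

n₁ = (z_α + z_β)² · (σ₁² + σ₂²/r) / δ²
   = (1.645 + 0.842)² · (3.7² + 4.7²/4) / 1²
   = 6.1852 · (13.69 + 5.5225) / 1
   = 6.1852 · 19.2125 / 1
   = 118.83
Design effect: 1.31 × 118.83 = 155.67.
Round up → n₁ = 156; n₂ = r·n₁ = 4 × 156 = 624.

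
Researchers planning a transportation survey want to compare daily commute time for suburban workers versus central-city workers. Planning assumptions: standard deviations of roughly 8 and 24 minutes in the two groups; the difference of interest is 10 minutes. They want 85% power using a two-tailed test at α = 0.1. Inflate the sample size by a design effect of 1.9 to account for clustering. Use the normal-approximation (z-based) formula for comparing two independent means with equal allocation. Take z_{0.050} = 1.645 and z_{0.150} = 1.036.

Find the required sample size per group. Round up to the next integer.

n = (z_{α/2} + z_β)² · (σ₁² + σ₂²) / δ²
  = (1.645 + 1.036)² · (8² + 24² = 640) / 10²
  = 7.1878 · 640 / 100
  = 46.00
Design effect: 1.9 × 46.00 = 87.40.
Round up → n = 88 per group.

n = 88 per group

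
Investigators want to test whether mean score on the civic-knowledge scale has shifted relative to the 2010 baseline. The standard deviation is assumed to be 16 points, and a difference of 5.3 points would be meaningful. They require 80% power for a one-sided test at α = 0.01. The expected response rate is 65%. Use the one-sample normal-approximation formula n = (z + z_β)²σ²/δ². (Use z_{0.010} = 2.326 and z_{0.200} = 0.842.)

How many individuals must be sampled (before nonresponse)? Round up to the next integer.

n = (z_α + z_β)² · σ² / δ²
  = (2.326 + 0.842)² · 16² / 5.3²
  = 10.0362 · 256 / 28.09
  = 91.47
Adjust for 65% response: 91.47 / 0.65 = 140.72.
Round up → n = 141.

n = 141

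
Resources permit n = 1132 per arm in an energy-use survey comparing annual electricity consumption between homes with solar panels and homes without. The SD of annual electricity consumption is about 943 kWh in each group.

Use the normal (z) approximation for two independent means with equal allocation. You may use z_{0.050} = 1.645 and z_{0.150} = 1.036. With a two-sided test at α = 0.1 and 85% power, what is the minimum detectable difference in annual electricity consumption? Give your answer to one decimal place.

δ = (z_{α/2} + z_β) · √((σ₁²+σ₂²)/n)
  = (1.645 + 1.036) · √(1778498/1132)
  = 2.681 · √1571.1
  = 2.681 · 39.6372
  = 106.2675

Minimum detectable difference ≈ 106.3 kWh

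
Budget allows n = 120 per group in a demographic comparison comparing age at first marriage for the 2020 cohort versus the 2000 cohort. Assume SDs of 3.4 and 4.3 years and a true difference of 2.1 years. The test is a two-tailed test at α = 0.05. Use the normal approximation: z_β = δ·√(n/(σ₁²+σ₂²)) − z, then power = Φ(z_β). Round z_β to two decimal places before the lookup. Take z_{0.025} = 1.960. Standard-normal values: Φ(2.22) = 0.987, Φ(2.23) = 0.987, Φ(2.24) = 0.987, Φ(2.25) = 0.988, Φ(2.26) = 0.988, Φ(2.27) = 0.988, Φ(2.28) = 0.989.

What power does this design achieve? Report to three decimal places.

Power ≈ 0.987

z_β = δ·√(n/(σ₁²+σ₂²)) − z_{α/2}
    = 2.1 · √(120/30.05) − 1.960
    = 2.1 · 1.99834 − 1.960
    = 4.1965 − 1.960 = 2.2365 → 2.24
Power = Φ(2.24) = 0.987.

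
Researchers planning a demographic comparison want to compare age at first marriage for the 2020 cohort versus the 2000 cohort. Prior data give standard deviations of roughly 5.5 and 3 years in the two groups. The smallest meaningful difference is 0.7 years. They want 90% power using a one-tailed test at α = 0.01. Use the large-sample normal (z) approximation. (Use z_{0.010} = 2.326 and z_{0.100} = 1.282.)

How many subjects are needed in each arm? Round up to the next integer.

n = 1043 per group

n = (z_α + z_β)² · (σ₁² + σ₂²) / δ²
  = (2.326 + 1.282)² · (5.5² + 3² = 39.25) / 0.7²
  = 13.0177 · 39.25 / 0.49
  = 1042.74
Round up → n = 1043 per group.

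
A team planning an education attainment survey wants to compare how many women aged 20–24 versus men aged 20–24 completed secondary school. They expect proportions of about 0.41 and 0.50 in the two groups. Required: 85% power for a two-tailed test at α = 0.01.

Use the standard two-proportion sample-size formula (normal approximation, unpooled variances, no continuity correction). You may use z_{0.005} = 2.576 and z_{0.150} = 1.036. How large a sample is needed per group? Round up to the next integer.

n = (z_{α/2} + z_β)² · [p₁(1−p₁) + p₂(1−p₂)] / (p₁ − p₂)²
  = (2.576 + 1.036)² · (0.41·0.59 + 0.50·0.50) / (-0.09)²
  = (3.612)² · (0.2419 + 0.2500) / 0.0081
  = 13.0465 · 0.4919 / 0.0081
  = 792.30
Round up → n = 793 per group.

n = 793 per group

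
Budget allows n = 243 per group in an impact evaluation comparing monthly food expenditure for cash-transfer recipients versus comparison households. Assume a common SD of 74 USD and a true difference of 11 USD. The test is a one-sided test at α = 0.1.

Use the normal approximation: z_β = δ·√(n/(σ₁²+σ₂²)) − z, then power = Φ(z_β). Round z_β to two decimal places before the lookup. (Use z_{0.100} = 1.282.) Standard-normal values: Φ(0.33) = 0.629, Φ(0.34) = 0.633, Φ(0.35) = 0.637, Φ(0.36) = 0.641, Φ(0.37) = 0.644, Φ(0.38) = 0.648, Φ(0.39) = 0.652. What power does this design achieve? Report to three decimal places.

z_β = δ·√(n/(σ₁²+σ₂²)) − z_α
    = 11 · √(243/10952) − 1.282
    = 11 · 0.14896 − 1.282
    = 1.6385 − 1.282 = 0.3565 → 0.36
Power = Φ(0.36) = 0.641.

Power ≈ 0.641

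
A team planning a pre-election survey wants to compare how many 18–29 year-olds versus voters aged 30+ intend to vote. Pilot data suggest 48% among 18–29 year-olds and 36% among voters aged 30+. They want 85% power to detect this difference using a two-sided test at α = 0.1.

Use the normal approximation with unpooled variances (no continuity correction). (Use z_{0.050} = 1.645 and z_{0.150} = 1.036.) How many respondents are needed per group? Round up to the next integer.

n = 240 per group

n = (z_{α/2} + z_β)² · [p₁(1−p₁) + p₂(1−p₂)] / (p₁ − p₂)²
  = (1.645 + 1.036)² · (0.48·0.52 + 0.36·0.64) / (0.12)²
  = (2.681)² · (0.2496 + 0.2304) / 0.0144
  = 7.1878 · 0.4800 / 0.0144
  = 239.59
Round up → n = 240 per group.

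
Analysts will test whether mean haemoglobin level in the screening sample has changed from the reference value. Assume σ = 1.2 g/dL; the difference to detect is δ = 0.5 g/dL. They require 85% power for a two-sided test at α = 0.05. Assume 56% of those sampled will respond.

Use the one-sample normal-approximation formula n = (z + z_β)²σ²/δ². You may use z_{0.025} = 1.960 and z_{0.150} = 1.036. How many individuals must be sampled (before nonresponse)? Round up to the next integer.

n = (z_{α/2} + z_β)² · σ² / δ²
  = (1.960 + 1.036)² · 1.2² / 0.5²
  = 8.9760 · 1.44 / 0.25
  = 51.70
Adjust for 56% response: 51.70 / 0.56 = 92.32.
Round up → n = 93.

n = 93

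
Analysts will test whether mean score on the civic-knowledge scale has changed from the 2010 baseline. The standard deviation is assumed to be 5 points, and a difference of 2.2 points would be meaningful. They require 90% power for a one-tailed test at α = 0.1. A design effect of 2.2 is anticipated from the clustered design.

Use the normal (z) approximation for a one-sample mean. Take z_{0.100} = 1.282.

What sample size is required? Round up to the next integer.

n = (z_α + z_β)² · σ² / δ²
  = (1.282 + 1.282)² · 5² / 2.2²
  = 6.5741 · 25 / 4.84
  = 33.96
Design effect: 2.2 × 33.96 = 74.71.
Round up → n = 75.

n = 75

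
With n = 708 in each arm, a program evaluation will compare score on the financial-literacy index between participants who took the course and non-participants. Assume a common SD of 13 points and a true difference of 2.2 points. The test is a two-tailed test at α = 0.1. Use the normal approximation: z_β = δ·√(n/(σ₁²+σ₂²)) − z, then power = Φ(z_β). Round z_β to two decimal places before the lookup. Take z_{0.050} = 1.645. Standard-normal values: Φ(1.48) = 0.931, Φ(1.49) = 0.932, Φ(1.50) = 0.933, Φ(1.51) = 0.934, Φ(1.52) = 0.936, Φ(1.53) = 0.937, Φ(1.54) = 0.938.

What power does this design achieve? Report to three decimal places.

z_β = δ·√(n/(σ₁²+σ₂²)) − z_{α/2}
    = 2.2 · √(708/338) − 1.645
    = 2.2 · 1.44730 − 1.645
    = 3.1841 − 1.645 = 1.5391 → 1.54
Power = Φ(1.54) = 0.938.

Power ≈ 0.938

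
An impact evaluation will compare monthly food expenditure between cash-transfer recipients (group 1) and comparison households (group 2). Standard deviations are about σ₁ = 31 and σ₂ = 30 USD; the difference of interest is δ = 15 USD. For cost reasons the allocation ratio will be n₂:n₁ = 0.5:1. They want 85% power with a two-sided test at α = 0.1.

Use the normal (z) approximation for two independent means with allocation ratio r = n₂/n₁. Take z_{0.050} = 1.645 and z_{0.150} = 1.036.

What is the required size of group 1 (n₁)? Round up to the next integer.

n₁ = (z_{α/2} + z_β)² · (σ₁² + σ₂²/r) / δ²
   = (1.645 + 1.036)² · (31² + 30²/0.5) / 15²
   = 7.1878 · (961 + 1800) / 225
   = 7.1878 · 2761 / 225
   = 88.20
Round up → n₁ = 89; n₂ = r·n₁ = 0.5 × 89 = 45.

n₁ = 89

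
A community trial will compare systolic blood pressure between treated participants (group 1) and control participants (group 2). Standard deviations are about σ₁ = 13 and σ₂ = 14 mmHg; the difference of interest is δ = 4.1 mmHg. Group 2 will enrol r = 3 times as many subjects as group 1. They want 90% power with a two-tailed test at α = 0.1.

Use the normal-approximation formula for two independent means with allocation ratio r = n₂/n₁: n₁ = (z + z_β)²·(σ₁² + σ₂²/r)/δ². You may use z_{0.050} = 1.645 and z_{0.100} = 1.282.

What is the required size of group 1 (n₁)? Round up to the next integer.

n₁ = 120

n₁ = (z_{α/2} + z_β)² · (σ₁² + σ₂²/r) / δ²
   = (1.645 + 1.282)² · (13² + 14²/3) / 4.1²
   = 8.5673 · (169 + 65.3333) / 16.81
   = 8.5673 · 234.3333 / 16.81
   = 119.43
Round up → n₁ = 120; n₂ = r·n₁ = 3 × 120 = 360.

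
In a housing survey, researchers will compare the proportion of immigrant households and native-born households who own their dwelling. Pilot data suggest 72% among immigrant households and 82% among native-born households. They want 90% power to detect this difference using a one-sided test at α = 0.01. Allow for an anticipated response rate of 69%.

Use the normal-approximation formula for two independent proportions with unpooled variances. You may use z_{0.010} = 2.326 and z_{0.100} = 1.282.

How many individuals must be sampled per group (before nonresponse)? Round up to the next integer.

n = 659 per group

n = (z_α + z_β)² · [p₁(1−p₁) + p₂(1−p₂)] / (p₁ − p₂)²
  = (2.326 + 1.282)² · (0.72·0.28 + 0.82·0.18) / (-0.10)²
  = (3.608)² · (0.2016 + 0.1476) / 0.0100
  = 13.0177 · 0.3492 / 0.0100
  = 454.58
Adjust for 69% response: 454.58 / 0.69 = 658.81.
Round up → n = 659 per group.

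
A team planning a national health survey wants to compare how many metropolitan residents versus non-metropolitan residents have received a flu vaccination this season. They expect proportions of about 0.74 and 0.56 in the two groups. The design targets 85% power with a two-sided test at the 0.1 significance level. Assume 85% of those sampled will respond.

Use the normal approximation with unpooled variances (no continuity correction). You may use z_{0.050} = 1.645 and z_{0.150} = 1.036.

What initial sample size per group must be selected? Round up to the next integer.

n = (z_{α/2} + z_β)² · [p₁(1−p₁) + p₂(1−p₂)] / (p₁ − p₂)²
  = (1.645 + 1.036)² · (0.74·0.26 + 0.56·0.44) / (0.18)²
  = (2.681)² · (0.1924 + 0.2464) / 0.0324
  = 7.1878 · 0.4388 / 0.0324
  = 97.35
Adjust for 85% response: 97.35 / 0.85 = 114.52.
Round up → n = 115 per group.

n = 115 per group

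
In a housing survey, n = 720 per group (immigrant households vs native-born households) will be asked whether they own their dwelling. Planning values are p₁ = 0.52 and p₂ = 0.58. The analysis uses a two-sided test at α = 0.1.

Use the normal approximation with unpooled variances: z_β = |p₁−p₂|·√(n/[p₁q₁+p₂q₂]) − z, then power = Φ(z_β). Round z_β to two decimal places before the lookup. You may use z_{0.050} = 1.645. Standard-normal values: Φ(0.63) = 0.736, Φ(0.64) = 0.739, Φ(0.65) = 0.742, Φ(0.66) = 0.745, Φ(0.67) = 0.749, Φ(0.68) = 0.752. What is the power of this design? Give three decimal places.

Power ≈ 0.742

z_β = |p₁−p₂|·√(n/[p₁q₁+p₂q₂]) − z_{α/2}
    = 0.06 · √(720/0.4932) − 1.645
    = 0.06 · 38.2080 − 1.645
    = 2.2925 − 1.645 = 0.6475 → 0.65
Power = Φ(0.65) = 0.742.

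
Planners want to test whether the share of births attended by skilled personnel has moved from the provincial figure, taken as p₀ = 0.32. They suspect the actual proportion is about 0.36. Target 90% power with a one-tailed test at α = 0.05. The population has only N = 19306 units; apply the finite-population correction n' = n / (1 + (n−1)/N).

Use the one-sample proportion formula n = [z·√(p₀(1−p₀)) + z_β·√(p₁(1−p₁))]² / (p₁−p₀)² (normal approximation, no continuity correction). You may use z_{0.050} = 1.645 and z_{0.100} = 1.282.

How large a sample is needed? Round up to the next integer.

n = [z_α·√(p₀q₀) + z_β·√(p₁q₁)]² / (p₁ − p₀)²
  = [1.645·√(0.32·0.68) + 1.282·√(0.36·0.64)]² / (0.04)²
  = [1.645·0.4665 + 1.282·0.4800]² / 0.0016
  = [1.3827]² / 0.0016
  = 1194.93
Finite-population correction (N = 19306): 1194.93 / (1 + (1194.93 − 1)/19306) = 1125.34.
Round up → n = 1126.

n = 1126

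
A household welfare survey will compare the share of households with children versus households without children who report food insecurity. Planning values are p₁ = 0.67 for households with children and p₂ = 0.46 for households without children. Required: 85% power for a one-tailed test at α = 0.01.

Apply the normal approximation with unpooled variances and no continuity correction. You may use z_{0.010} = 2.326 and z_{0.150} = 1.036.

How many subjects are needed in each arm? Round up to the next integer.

n = (z_α + z_β)² · [p₁(1−p₁) + p₂(1−p₂)] / (p₁ − p₂)²
  = (2.326 + 1.036)² · (0.67·0.33 + 0.46·0.54) / (0.21)²
  = (3.362)² · (0.2211 + 0.2484) / 0.0441
  = 11.3030 · 0.4695 / 0.0441
  = 120.34
Round up → n = 121 per group.

n = 121 per group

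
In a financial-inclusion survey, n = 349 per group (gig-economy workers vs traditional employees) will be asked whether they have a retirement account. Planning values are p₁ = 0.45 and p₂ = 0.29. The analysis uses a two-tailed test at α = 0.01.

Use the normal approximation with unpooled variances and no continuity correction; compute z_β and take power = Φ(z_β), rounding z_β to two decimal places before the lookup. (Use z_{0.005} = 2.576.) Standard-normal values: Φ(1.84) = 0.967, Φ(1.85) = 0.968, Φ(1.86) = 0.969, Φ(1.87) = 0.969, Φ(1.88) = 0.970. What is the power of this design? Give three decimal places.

z_β = |p₁−p₂|·√(n/[p₁q₁+p₂q₂]) − z_{α/2}
    = 0.16 · √(349/0.4534) − 2.576
    = 0.16 · 27.7442 − 2.576
    = 4.4391 − 2.576 = 1.8631 → 1.86
Power = Φ(1.86) = 0.969.

Power ≈ 0.969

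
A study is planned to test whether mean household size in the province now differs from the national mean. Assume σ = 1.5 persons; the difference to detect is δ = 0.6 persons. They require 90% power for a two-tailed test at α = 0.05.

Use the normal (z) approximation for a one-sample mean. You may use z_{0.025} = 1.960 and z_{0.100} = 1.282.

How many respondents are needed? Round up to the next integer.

n = (z_{α/2} + z_β)² · σ² / δ²
  = (1.960 + 1.282)² · 1.5² / 0.6²
  = 10.5106 · 2.25 / 0.36
  = 65.69
Round up → n = 66.

n = 66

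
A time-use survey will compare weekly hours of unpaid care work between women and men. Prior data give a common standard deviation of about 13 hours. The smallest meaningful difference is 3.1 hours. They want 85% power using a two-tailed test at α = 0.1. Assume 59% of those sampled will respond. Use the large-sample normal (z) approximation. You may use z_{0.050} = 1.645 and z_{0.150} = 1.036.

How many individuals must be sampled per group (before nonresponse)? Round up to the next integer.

n = 429 per group

n = (z_{α/2} + z_β)² · (σ₁² + σ₂²) / δ²
  = (1.645 + 1.036)² · (2·13² = 338) / 3.1²
  = 7.1878 · 338 / 9.61
  = 252.81
Adjust for 59% response: 252.81 / 0.59 = 428.48.
Round up → n = 429 per group.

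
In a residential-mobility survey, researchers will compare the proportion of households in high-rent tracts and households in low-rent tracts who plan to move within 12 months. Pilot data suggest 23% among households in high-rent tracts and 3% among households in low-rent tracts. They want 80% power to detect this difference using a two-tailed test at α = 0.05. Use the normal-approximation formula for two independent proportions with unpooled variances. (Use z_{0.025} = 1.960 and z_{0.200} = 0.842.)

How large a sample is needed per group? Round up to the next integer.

n = (z_{α/2} + z_β)² · [p₁(1−p₁) + p₂(1−p₂)] / (p₁ − p₂)²
  = (1.960 + 0.842)² · (0.23·0.77 + 0.03·0.97) / (0.20)²
  = (2.802)² · (0.1771 + 0.0291) / 0.0400
  = 7.8512 · 0.2062 / 0.0400
  = 40.47
Round up → n = 41 per group.

n = 41 per group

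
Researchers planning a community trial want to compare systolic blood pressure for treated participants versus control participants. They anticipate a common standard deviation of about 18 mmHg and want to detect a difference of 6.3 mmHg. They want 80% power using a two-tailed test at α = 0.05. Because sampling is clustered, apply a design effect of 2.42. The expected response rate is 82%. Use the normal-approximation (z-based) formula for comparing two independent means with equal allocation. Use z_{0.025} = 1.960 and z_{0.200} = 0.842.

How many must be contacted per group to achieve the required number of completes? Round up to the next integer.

n = 379 per group

n = (z_{α/2} + z_β)² · (σ₁² + σ₂²) / δ²
  = (1.960 + 0.842)² · (2·18² = 648) / 6.3²
  = 7.8512 · 648 / 39.69
  = 128.18
Design effect: 2.42 × 128.18 = 310.20.
Adjust for 82% response: 310.20 / 0.82 = 378.30.
Round up → n = 379 per group.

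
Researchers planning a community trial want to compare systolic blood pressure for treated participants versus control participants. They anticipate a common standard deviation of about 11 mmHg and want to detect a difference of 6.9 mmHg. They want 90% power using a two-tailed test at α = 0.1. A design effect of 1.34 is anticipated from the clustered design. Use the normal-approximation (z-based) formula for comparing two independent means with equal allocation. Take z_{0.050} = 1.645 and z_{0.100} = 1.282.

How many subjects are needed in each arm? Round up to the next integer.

n = 59 per group

n = (z_{α/2} + z_β)² · (σ₁² + σ₂²) / δ²
  = (1.645 + 1.282)² · (2·11² = 242) / 6.9²
  = 8.5673 · 242 / 47.61
  = 43.55
Design effect: 1.34 × 43.55 = 58.35.
Round up → n = 59 per group.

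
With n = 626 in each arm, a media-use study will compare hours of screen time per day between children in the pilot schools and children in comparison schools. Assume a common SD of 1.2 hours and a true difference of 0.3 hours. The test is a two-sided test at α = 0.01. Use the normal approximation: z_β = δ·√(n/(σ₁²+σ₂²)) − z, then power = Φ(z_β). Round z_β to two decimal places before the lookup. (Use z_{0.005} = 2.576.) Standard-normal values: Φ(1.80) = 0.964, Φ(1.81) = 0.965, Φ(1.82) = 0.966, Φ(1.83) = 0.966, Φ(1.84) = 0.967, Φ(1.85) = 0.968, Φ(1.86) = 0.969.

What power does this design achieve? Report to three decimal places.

Power ≈ 0.968

z_β = δ·√(n/(σ₁²+σ₂²)) − z_{α/2}
    = 0.3 · √(626/2.88) − 2.576
    = 0.3 · 14.74317 − 2.576
    = 4.4230 − 2.576 = 1.8470 → 1.85
Power = Φ(1.85) = 0.968.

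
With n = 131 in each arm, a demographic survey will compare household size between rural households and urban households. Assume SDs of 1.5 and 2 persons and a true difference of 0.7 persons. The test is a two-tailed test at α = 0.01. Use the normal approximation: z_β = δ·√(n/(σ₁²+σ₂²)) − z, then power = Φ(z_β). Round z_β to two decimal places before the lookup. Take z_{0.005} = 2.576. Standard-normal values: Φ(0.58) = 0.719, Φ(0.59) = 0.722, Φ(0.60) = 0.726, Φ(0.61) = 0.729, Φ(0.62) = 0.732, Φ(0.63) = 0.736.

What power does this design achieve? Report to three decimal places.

z_β = δ·√(n/(σ₁²+σ₂²)) − z_{α/2}
    = 0.7 · √(131/6.25) − 2.576
    = 0.7 · 4.57821 − 2.576
    = 3.2047 − 2.576 = 0.6287 → 0.63
Power = Φ(0.63) = 0.736.

Power ≈ 0.736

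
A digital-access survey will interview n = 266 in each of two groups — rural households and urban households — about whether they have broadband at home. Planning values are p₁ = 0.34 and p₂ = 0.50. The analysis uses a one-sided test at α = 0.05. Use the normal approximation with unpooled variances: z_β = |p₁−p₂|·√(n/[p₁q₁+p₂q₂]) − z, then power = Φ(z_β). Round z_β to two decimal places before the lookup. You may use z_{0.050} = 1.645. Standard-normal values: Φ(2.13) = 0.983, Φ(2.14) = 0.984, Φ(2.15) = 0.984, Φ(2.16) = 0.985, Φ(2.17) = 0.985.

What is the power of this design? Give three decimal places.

Power ≈ 0.984

z_β = |p₁−p₂|·√(n/[p₁q₁+p₂q₂]) − z_α
    = 0.16 · √(266/0.4744) − 1.645
    = 0.16 · 23.6793 − 1.645
    = 3.7887 − 1.645 = 2.1437 → 2.14
Power = Φ(2.14) = 0.984.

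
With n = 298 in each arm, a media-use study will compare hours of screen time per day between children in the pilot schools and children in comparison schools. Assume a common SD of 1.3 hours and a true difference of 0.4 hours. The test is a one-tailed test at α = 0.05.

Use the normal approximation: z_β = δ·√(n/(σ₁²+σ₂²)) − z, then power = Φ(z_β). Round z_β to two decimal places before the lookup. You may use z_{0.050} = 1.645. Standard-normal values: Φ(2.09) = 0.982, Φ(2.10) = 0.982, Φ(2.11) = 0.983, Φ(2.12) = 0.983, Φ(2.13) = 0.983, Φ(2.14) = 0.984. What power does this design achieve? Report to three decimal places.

Power ≈ 0.983

z_β = δ·√(n/(σ₁²+σ₂²)) − z_α
    = 0.4 · √(298/3.38) − 1.645
    = 0.4 · 9.38966 − 1.645
    = 3.7559 − 1.645 = 2.1109 → 2.11
Power = Φ(2.11) = 0.983.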